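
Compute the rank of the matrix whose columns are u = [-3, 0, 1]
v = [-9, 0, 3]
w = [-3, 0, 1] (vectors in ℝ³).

1

Row-reduce the 3×3 matrix with these as rows.
Exactly 1 pivot survives; hence the rank is 1.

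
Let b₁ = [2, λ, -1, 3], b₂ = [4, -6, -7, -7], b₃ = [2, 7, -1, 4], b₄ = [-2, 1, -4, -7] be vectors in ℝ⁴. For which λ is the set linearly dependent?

The set is linearly dependent precisely when det[b₁; b₂; b₃; b₄] = 0.
Expanding, det = 560 - 120*λ.
This vanishes exactly when λ = 14/3.

λ = 14/3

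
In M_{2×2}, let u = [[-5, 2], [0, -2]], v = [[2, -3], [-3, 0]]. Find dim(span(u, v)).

2

Represent each element by its coordinate vector in ℝ⁴.
Apply Gaussian elimination to the matrix whose rows are u, v.
Exactly 2 pivots survive; hence the rank is 2.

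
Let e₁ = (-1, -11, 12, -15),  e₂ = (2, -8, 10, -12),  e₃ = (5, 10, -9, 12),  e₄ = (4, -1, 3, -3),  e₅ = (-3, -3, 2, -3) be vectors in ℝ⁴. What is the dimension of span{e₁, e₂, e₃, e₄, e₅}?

dim = 2

Apply Gaussian elimination to the matrix whose rows are e₁, e₂, e₃, e₄, e₅.
There are 2 pivot columns, so rank = 2.
(With 5 elements in a 4-dimensional space the rank is at most 4.)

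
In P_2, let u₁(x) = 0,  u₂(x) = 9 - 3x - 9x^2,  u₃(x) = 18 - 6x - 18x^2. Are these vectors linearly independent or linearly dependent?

linearly dependent

Take coordinates with respect to the standard basis {1, x, x^2}.
One of the vectors is the zero vector, so the set is linearly dependent.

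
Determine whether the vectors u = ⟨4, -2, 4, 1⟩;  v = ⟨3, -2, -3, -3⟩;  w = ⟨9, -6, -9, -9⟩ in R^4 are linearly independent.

linearly dependent

One vector is a scalar multiple of another, so the set is dependent.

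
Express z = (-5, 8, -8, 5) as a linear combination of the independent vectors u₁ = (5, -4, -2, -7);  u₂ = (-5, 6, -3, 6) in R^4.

Write z = a₁u₁ + a₂u₂ and equate components.
The system has the unique solution (a₁, a₂) = (1, 2).

z = u₁ + 2u₂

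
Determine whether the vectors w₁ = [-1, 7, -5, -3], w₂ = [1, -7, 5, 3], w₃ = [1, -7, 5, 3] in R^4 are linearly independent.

Row-reduce the matrix whose columns are w₁, w₂, w₃.
The reduction yields 1 nonzero row, so the rank is 1.
Since rank 1 < 3, the set is linearly dependent.
Indeed w₁ + w₂ = 0.

linearly dependent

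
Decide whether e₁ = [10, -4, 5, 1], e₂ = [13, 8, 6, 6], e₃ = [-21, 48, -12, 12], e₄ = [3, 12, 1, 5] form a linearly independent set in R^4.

linearly dependent

Form the 4×4 matrix with these as columns; its determinant is 0.
A zero determinant means the columns are linearly dependent.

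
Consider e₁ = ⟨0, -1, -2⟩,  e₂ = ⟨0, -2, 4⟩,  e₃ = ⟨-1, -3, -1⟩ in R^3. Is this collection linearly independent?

Place the vectors as rows of a 3×3 matrix and reduce to echelon form.
The reduction yields 3 nonzero rows, so the rank is 3.
Since rank = 3 (the number of vectors), the set is linearly independent.

linearly independent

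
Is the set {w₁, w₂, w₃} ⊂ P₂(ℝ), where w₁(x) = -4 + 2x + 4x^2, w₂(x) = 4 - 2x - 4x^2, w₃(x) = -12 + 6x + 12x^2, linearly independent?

Take coordinates with respect to the standard basis {1, x, x^2}.
Form the 3×3 matrix with these as columns; its determinant is 0.
A zero determinant means the columns are linearly dependent.

linearly dependent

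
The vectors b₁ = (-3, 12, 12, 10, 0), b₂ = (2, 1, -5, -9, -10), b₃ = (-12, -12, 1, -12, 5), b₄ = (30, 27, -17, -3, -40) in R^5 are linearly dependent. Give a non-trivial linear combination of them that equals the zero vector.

3b₂ - 2b₃ - b₄ = 0

Set up α₁b₁ + … + α₄b₄ = 0 and solve the homogeneous system.
A generator of the null space is (0, 3, -2, -1).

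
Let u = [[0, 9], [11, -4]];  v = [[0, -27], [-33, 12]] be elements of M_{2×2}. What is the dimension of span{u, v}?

dim = 1

Use coordinates relative to {E₁₁, E₁₂, E₂₁, E₂₂}.
Put the 4×2 matrix [u|v] into echelon form.
The echelon form has 1 nonzero row, so the rank is 1.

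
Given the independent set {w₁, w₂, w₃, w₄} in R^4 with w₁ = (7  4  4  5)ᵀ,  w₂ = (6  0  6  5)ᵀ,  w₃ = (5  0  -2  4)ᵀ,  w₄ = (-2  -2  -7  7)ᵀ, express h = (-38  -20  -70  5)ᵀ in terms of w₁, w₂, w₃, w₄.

Write h = α₁w₁ + … + α₄w₄ and equate components.
Back-substitution yields (α₁, …, α₄) = (-3, -4, 3, 4).

h = -3w₁ - 4w₂ + 3w₃ + 4w₄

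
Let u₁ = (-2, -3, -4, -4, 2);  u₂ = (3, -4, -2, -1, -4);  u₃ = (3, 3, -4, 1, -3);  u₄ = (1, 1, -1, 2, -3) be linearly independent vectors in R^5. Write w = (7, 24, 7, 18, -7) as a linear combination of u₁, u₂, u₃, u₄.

Solve the system with u₁, u₂, u₃, u₄ as columns and w as the right-hand side.
Back-substitution yields (c₁, …, c₄) = (-3, -2, 2, 1).

w = -3u₁ - 2u₂ + 2u₃ + u₄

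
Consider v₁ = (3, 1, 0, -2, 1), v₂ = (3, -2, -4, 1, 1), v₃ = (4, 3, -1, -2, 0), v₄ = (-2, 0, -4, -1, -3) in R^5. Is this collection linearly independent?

linearly independent

Row-reduce the matrix whose columns are v₁, v₂, v₃, v₄.
The reduction yields 4 nonzero rows, so the rank is 4.
Since rank = 4 (the number of vectors), the set is linearly independent.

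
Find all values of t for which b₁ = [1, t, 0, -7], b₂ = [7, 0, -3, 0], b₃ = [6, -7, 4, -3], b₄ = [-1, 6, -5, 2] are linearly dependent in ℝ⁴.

t = 29/11

Dependence holds iff the 4×4 matrix [b₁ b₂ b₃ b₄] is singular.
Expanding, det = 22*t - 58.
Solving 22*t - 58 = 0 yields t = 29/11.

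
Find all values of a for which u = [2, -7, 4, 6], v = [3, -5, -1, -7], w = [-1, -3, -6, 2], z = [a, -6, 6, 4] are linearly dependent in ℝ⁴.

a = 29/11

Dependence holds iff the 4×4 matrix [u v w z] is singular.
Cofactor expansion gives det = 1566 - 594*a.
Solving 1566 - 594*a = 0 yields a = 29/11.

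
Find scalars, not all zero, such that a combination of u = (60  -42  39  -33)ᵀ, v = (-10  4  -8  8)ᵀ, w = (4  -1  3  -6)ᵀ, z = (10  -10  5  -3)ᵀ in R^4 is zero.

Set up α₁u + … + α₄z = 0 and solve the homogeneous system.
A generator of the null space is (1, 3, 0, -3).

u + 3v - 3z = 0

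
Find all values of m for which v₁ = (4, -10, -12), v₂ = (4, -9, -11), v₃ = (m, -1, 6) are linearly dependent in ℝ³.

Dependence holds iff the 3×3 matrix [v₁ v₂ v₃] is singular.
The determinant works out to 2*m + 28.
This vanishes exactly when m = -14.

m = -14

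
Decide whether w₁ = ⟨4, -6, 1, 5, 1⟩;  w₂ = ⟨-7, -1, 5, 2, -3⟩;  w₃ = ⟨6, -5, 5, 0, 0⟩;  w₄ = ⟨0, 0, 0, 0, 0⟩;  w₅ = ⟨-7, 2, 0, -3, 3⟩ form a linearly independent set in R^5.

One of the vectors is the zero vector, so the set is linearly dependent.

linearly dependent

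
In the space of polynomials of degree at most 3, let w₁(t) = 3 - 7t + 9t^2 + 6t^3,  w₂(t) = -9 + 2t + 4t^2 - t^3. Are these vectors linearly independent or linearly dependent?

Take coordinates with respect to the standard basis {1, t, …, t^3}.
Place the vectors as rows of a 2×4 matrix and reduce to echelon form.
The reduction yields 2 nonzero rows, so the rank is 2.
Since rank = 2 (the number of vectors), the set is linearly independent.

linearly independent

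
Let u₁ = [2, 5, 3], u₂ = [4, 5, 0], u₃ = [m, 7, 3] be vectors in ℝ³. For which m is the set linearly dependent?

The vectors are dependent exactly when the determinant of the matrix with rows u₁, u₂, u₃ vanishes.
The determinant works out to 54 - 15*m.
This vanishes exactly when m = 18/5.

m = 18/5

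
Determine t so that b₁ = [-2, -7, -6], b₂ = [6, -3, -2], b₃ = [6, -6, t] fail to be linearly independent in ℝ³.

Place the vectors as rows of a 3×3 matrix; dependence ⇔ determinant zero.
The determinant works out to 48*t + 216.
Solving 48*t + 216 = 0 yields t = -9/2.

t = -9/2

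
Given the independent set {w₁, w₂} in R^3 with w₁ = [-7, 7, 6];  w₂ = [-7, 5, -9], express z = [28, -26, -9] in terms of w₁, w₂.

z = -3w₁ - w₂

Solve the system with w₁, w₂ as columns and z as the right-hand side.
The system has the unique solution (a₁, a₂) = (-3, -1).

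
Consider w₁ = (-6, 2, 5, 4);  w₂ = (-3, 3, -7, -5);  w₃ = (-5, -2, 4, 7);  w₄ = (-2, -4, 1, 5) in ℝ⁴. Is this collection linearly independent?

Row-reduce the matrix whose columns are w₁, w₂, w₃, w₄.
The reduction yields 4 nonzero rows, so the rank is 4.
Since rank = 4 (the number of vectors), the set is linearly independent.

linearly independent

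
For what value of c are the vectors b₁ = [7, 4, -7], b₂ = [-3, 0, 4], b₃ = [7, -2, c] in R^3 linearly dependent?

c = -21/2

Place the vectors as rows of a 3×3 matrix; dependence ⇔ determinant zero.
The determinant works out to 12*c + 126.
Solving 12*c + 126 = 0 yields c = -21/2.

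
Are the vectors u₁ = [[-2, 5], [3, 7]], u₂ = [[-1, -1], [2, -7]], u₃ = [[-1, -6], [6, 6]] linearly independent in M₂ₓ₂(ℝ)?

linearly independent

Write each element as a coordinate vector in ℝ⁴ using {E₁₁, E₁₂, E₂₁, E₂₂}.
Row-reduce the matrix whose columns are u₁, u₂, u₃.
The reduction yields 3 nonzero rows, so the rank is 3.
Since rank = 3 (the number of vectors), the set is linearly independent.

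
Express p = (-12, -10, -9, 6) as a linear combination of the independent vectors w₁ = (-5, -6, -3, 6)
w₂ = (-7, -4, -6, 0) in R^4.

Set up the augmented matrix [w₁ | w₂ | p] and row-reduce.
Back-substitution yields (a₁, a₂) = (1, 1).

p = w₁ + w₂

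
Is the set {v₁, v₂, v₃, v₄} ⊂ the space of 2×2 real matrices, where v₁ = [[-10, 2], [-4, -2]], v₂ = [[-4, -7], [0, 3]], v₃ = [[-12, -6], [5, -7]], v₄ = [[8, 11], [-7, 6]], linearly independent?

Take coordinates with respect to the standard basis {E₁₁, E₁₂, E₂₁, E₂₂}.
Place the vectors as rows of a 4×4 matrix and reduce to echelon form.
The reduction yields 4 nonzero rows, so the rank is 4.
Since rank = 4 (the number of vectors), the set is linearly independent.

linearly independent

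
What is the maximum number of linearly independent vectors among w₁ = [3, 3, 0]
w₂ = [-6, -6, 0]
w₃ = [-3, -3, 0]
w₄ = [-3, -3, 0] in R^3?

Row-reduce the 4×3 matrix with these as rows.
Reduction leaves 1 leading entry, giving rank 1.
(With 4 elements in a 3-dimensional space the rank is at most 3.)

1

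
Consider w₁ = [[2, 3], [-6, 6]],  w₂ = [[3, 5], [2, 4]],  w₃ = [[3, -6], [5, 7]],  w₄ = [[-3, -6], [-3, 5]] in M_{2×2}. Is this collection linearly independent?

Write each element as a coordinate vector in ℝ⁴ using {E₁₁, E₁₂, E₂₁, E₂₂}.
Form the 4×4 matrix with these as columns; its determinant is 2002.
A nonzero determinant means the columns are linearly independent.

linearly independent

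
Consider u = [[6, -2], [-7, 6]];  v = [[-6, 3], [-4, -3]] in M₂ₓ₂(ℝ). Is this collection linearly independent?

linearly independent

Take coordinates with respect to the standard basis {E₁₁, E₁₂, E₂₁, E₂₂}.
Row-reduce the matrix whose columns are u, v.
The reduction yields 2 nonzero rows, so the rank is 2.
Since rank = 2 (the number of vectors), the set is linearly independent.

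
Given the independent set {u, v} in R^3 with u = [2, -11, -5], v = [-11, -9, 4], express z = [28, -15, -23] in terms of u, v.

Since u, v are independent, the coefficients expressing z are uniquely determined by a linear system.
Row-reducing the augmented matrix gives the unique coefficients (c₁, c₂) = (3, -2).

z = 3u - 2v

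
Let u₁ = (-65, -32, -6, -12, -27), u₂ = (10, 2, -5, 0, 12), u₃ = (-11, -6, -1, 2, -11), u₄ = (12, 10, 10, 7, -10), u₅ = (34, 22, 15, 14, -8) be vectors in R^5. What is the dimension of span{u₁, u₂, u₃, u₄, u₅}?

dim = 3

Apply Gaussian elimination to the matrix whose rows are u₁, u₂, u₃, u₄, u₅.
The echelon form has 3 nonzero rows, so the rank is 3.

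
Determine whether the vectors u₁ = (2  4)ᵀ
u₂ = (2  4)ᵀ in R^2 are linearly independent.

linearly dependent

Two of the vectors are equal, giving an immediate dependence.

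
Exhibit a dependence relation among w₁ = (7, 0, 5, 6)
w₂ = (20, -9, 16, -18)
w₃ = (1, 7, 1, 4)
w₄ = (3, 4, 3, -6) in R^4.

2w₁ - w₂ - 3w₃ + 3w₄ = 0

Write the vectors as columns of a matrix and find a nonzero vector in its null space.
One solution (up to scaling) is (2, -1, -3, 3).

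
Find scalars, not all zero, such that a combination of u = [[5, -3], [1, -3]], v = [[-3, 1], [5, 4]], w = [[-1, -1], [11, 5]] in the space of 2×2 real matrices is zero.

Write each element as a vector in ℝ⁴ using {E₁₁, E₁₂, E₂₁, E₂₂}.
Row-reduce the matrix with u, v, w as columns; the null space gives the coefficients.
The free variable yields coefficients (1, 2, -1) (any nonzero multiple also works).

u + 2v - w = 0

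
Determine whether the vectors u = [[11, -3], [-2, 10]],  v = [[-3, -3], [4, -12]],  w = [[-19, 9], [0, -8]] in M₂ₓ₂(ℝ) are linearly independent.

Take coordinates with respect to the standard basis {E₁₁, E₁₂, E₂₁, E₂₂}.
Place the vectors as rows of a 3×4 matrix and reduce to echelon form.
The reduction yields 2 nonzero rows, so the rank is 2.
Since rank 2 < 3, the set is linearly dependent.
Indeed 2u + v + w = 0.

linearly dependent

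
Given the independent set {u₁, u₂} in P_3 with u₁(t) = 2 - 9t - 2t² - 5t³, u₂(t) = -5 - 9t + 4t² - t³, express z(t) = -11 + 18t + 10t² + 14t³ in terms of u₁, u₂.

Identify each element with its coordinate vector in ℝ⁴ via {1, t, …, t³}.
Since u₁, u₂ are independent, the coefficients expressing z are uniquely determined by a linear system.
The system has the unique solution (α₁, α₂) = (-3, 1).

z = -3u₁ + u₂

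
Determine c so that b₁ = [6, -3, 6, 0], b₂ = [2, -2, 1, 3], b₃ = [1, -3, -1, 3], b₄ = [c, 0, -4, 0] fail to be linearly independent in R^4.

c = -3

Place the vectors as rows of a 4×4 matrix; dependence ⇔ determinant zero.
Expanding, det = 36*c + 108.
This vanishes exactly when c = -3.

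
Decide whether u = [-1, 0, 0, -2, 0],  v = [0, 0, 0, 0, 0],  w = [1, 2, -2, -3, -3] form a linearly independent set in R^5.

linearly dependent

One of the vectors is the zero vector, so the set is linearly dependent.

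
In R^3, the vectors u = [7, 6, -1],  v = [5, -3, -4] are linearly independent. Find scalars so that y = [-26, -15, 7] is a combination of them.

Since u, v are independent, the coefficients expressing y are uniquely determined by a linear system.
The system has the unique solution (α₁, α₂) = (-3, -1).

y = -3u - v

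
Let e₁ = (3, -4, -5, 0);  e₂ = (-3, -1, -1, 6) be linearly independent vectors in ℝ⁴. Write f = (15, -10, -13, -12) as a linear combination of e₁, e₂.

Write f = c₁e₁ + c₂e₂ and equate components.
The system has the unique solution (c₁, c₂) = (3, -2).

f = 3e₁ - 2e₂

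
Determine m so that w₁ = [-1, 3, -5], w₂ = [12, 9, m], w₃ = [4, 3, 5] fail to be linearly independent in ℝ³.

Dependence holds iff the 3×3 matrix [w₁ w₂ w₃] is singular.
Cofactor expansion gives det = 15*m - 225.
Solving 15*m - 225 = 0 yields m = 15.

m = 15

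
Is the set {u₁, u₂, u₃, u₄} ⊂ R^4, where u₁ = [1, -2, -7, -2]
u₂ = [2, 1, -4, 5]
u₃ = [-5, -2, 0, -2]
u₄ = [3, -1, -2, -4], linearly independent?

Form the 4×4 matrix with these as columns; its determinant is -47.
A nonzero determinant means the columns are linearly independent.

linearly independent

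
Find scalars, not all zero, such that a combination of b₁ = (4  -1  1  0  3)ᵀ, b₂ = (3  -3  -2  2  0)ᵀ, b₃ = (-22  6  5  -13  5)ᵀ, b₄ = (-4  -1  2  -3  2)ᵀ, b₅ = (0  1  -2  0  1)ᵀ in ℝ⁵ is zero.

Solve the homogeneous system with b₁, b₂, b₃, b₄, b₅ as columns by row-reducing the coefficient matrix.
A generator of the null space is (1, 2, 1, -3, -2).

b₁ + 2b₂ + b₃ - 3b₄ - 2b₅ = 0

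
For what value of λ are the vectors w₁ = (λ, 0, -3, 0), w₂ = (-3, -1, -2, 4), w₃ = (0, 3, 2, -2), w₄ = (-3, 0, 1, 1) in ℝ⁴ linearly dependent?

λ = 9/2

The vectors are dependent exactly when the determinant of the matrix with rows w₁, w₂, w₃, w₄ vanishes.
Expanding, det = 14*λ - 63.
This vanishes exactly when λ = 9/2.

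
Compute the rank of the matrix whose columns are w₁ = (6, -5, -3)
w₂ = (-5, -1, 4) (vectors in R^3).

2

Row-reduce the 2×3 matrix with these as rows.
Exactly 2 pivots survive; hence the rank is 2.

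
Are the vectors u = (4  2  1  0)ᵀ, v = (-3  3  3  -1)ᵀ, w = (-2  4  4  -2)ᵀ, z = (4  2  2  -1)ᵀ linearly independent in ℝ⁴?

linearly independent

The matrix [u|v|w|z] has determinant 10.
A nonzero determinant means the columns are linearly independent.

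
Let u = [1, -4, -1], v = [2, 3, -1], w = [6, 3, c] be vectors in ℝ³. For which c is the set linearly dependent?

c = -39/11

The set is linearly dependent precisely when det[u; v; w] = 0.
Cofactor expansion gives det = 11*c + 39.
This vanishes exactly when c = -39/11.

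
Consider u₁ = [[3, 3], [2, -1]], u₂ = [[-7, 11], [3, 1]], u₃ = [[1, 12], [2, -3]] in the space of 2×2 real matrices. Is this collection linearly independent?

linearly independent

Write each element as a coordinate vector in ℝ⁴ using {E₁₁, E₁₂, E₂₁, E₂₂}.
Place the vectors as rows of a 3×4 matrix and reduce to echelon form.
The reduction yields 3 nonzero rows, so the rank is 3.
Since rank = 3 (the number of vectors), the set is linearly independent.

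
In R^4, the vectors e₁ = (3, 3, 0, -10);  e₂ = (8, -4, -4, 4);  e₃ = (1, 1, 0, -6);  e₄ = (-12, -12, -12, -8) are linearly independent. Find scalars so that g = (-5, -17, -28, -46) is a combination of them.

g = 4e₁ + e₂ - e₃ + 2e₄

Write g = a₁e₁ + … + a₄e₄ and equate components.
The system has the unique solution (a₁, …, a₄) = (4, 1, -1, 2).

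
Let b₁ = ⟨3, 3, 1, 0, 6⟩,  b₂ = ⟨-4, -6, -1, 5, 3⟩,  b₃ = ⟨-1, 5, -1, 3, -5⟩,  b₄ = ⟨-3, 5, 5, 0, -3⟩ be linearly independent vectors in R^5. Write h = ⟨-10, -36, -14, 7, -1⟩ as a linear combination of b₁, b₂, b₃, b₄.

Set up the augmented matrix [b₁ | b₂ | b₃ | b₄ | h] and row-reduce.
Row-reducing the augmented matrix gives the unique coefficients (c₁, …, c₄) = (-3, 2, -1, -2).

h = -3b₁ + 2b₂ - b₃ - 2b₄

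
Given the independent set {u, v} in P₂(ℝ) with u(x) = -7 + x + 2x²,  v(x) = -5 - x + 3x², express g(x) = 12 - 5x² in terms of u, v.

g = -u - v

Identify each element with its coordinate vector in ℝ³ via {1, x, x²}.
Since u, v are independent, the coefficients expressing g are uniquely determined by a linear system.
Row-reducing the augmented matrix gives the unique coefficients (α₁, α₂) = (-1, -1).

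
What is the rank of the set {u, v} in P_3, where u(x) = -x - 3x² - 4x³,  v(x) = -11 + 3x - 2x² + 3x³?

2

Pass to coordinate vectors with respect to the basis {1, x, …, x³}.
Apply Gaussian elimination to the matrix whose rows are u, v.
The echelon form has 2 nonzero rows, so the rank is 2.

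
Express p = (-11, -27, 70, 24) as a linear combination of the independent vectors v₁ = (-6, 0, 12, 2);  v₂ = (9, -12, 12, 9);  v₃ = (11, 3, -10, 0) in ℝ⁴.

p = 3v₁ + 2v₂ - v₃

Write p = α₁v₁ + … + α₃v₃ and equate components.
The system has the unique solution (α₁, α₂, α₃) = (3, 2, -1).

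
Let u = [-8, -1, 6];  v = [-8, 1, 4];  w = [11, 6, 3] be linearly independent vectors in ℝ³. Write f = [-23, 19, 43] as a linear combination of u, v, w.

f = 3u + 4v + 3w

Solve the system with u, v, w as columns and f as the right-hand side.
Back-substitution yields (α₁, α₂, α₃) = (3, 4, 3).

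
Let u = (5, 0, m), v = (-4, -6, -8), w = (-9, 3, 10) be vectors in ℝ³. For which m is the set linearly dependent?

Dependence holds iff the 3×3 matrix [u v w] is singular.
Cofactor expansion gives det = -66*m - 180.
Solving -66*m - 180 = 0 yields m = -30/11.

m = -30/11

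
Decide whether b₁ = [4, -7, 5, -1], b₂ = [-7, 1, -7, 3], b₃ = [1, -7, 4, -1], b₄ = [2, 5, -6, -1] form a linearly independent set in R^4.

linearly independent

Row-reduce the matrix whose columns are b₁, b₂, b₃, b₄.
The reduction yields 4 nonzero rows, so the rank is 4.
Since rank = 4 (the number of vectors), the set is linearly independent.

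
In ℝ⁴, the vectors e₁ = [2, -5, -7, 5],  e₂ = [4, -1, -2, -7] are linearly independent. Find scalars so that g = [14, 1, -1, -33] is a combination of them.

g = -e₁ + 4e₂

Write g = a₁e₁ + a₂e₂ and equate components.
Row-reducing the augmented matrix gives the unique coefficients (a₁, a₂) = (-1, 4).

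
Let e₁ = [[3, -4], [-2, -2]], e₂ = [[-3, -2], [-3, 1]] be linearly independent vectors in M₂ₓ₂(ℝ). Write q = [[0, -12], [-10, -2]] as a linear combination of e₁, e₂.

Take coordinate vectors relative to {E₁₁, E₁₂, E₂₁, E₂₂}.
Write q = α₁e₁ + α₂e₂ and equate components.
Back-substitution yields (α₁, α₂) = (2, 2).

q = 2e₁ + 2e₂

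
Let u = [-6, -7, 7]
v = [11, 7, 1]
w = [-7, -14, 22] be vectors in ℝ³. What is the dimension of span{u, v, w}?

Put the 3×3 matrix [u|v|w] into echelon form.
Exactly 2 pivots survive; hence the rank is 2.

2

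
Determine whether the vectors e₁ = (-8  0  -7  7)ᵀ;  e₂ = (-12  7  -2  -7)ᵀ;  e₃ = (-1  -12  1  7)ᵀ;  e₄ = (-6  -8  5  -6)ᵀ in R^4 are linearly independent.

Form the 4×4 matrix with these as columns; its determinant is 2089.
A nonzero determinant means the columns are linearly independent.

linearly independent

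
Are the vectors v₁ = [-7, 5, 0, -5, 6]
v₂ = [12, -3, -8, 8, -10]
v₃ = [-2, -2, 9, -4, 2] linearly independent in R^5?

Place the vectors as rows of a 3×5 matrix and reduce to echelon form.
The reduction yields 3 nonzero rows, so the rank is 3.
Since rank = 3 (the number of vectors), the set is linearly independent.

linearly independent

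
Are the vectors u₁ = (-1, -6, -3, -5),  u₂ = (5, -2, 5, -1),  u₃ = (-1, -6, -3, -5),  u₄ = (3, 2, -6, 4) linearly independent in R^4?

Two of the vectors are equal, giving an immediate dependence.

linearly dependent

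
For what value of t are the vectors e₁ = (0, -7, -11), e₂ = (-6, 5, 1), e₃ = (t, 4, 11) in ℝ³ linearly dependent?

t = 33/8

Dependence holds iff the 3×3 matrix [e₁ e₂ e₃] is singular.
Cofactor expansion gives det = 48*t - 198.
Setting this to zero gives t = 33/8.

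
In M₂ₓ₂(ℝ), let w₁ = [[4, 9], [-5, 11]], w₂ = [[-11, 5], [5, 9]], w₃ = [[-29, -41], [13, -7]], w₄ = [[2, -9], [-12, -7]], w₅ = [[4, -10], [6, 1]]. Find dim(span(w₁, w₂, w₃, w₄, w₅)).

Use coordinates relative to {E₁₁, E₁₂, E₂₁, E₂₂}.
Row-reduce the 5×4 matrix with these as rows.
There are 4 pivot columns, so rank = 4.
(With 5 elements in a 4-dimensional space the rank is at most 4.)

dim = 4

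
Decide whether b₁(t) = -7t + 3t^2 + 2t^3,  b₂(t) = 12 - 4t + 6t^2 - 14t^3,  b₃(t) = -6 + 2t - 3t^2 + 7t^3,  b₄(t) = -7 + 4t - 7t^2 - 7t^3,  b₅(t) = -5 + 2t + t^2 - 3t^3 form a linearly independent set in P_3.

Take coordinates with respect to the standard basis {1, t, …, t^3}.
There are 5 vectors in a 4-dimensional space, so they cannot be linearly independent.

linearly dependent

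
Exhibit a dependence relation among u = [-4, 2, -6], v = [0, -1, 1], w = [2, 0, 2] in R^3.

Set up α₁u + … + α₃w = 0 and solve the homogeneous system.
The free variable yields coefficients (1, 2, 2) (any nonzero multiple also works).

u + 2v + 2w = 0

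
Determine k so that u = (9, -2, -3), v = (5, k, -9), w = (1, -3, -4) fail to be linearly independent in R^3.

The vectors are dependent exactly when the determinant of the matrix with rows u, v, w vanishes.
The determinant works out to -33*k - 220.
Solving -33*k - 220 = 0 yields k = -20/3.

k = -20/3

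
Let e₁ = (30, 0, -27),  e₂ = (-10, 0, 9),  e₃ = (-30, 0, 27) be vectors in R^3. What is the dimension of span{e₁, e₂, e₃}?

Form the matrix with e₁, e₂, e₃ as columns and reduce.
There is 1 pivot column, so rank = 1.

dim = 1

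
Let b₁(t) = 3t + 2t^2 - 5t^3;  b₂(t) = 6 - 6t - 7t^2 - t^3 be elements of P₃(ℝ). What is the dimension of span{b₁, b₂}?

Pass to coordinate vectors with respect to the basis {1, t, …, t^3}.
Form the matrix with b₁, b₂ as columns and reduce.
There are 2 pivot columns, so rank = 2.

dim = 2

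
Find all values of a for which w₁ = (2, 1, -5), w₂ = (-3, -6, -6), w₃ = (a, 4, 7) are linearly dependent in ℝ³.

The vectors are dependent exactly when the determinant of the matrix with rows w₁, w₂, w₃ vanishes.
Cofactor expansion gives det = 45 - 36*a.
This vanishes exactly when a = 5/4.

a = 5/4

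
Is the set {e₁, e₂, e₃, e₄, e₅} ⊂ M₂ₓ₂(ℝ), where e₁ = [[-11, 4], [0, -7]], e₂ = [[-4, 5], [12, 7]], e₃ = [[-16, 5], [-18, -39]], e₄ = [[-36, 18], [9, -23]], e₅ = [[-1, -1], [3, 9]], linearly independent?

Take coordinates with respect to the standard basis {E₁₁, E₁₂, E₂₁, E₂₂}.
There are 5 vectors in a 4-dimensional space, so they cannot be linearly independent.

linearly dependent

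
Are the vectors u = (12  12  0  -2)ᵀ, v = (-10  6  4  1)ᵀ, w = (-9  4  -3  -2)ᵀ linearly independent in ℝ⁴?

Place the vectors as rows of a 3×4 matrix and reduce to echelon form.
The reduction yields 3 nonzero rows, so the rank is 3.
Since rank = 3 (the number of vectors), the set is linearly independent.

linearly independent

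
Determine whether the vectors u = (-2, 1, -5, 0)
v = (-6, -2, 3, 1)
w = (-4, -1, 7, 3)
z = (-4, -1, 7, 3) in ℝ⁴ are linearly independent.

Two of the vectors are equal, giving an immediate dependence.

linearly dependent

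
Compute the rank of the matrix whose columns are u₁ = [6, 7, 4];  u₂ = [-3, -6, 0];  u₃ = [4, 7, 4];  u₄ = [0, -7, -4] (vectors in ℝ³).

Apply Gaussian elimination to the matrix whose rows are u₁, u₂, u₃, u₄.
Reduction leaves 3 leading entries, giving rank 3.
(With 4 elements in a 3-dimensional space the rank is at most 3.)

rank 3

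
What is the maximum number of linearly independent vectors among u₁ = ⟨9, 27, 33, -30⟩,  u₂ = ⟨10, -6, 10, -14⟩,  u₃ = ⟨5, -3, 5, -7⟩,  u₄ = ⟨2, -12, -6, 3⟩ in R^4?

Put the 4×4 matrix [u₁|u₂|u₃|u₄] into echelon form.
There are 2 pivot columns, so rank = 2.

2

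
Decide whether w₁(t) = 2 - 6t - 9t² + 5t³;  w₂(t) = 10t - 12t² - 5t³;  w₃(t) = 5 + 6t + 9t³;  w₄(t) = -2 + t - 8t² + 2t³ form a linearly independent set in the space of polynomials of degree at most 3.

linearly independent

Take coordinates with respect to the standard basis {1, t, …, t³}.
Row-reduce the matrix whose columns are w₁, w₂, w₃, w₄.
The reduction yields 4 nonzero rows, so the rank is 4.
Since rank = 4 (the number of vectors), the set is linearly independent.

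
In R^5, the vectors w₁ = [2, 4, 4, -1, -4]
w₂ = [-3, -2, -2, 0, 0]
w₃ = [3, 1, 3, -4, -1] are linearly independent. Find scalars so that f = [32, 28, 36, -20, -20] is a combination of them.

Solve the system with w₁, w₂, w₃ as columns and f as the right-hand side.
Row-reducing the augmented matrix gives the unique coefficients (α₁, α₂, α₃) = (4, -4, 4).

f = 4w₁ - 4w₂ + 4w₃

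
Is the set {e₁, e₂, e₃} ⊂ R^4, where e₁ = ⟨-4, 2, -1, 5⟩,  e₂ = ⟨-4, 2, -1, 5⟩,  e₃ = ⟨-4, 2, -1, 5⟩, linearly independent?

linearly dependent

Two of the vectors are equal, giving an immediate dependence.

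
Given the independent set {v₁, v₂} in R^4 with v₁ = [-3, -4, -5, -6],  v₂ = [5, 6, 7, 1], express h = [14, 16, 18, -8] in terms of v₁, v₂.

h = 2v₁ + 4v₂

Since v₁, v₂ are independent, the coefficients expressing h are uniquely determined by a linear system.
Back-substitution yields (a₁, a₂) = (2, 4).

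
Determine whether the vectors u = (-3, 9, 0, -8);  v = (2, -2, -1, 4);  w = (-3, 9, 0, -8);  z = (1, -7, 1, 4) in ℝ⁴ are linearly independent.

linearly dependent

Row-reduce the matrix whose columns are u, v, w, z.
The reduction yields 2 nonzero rows, so the rank is 2.
Since rank 2 < 4, the set is linearly dependent.
Indeed u - w = 0.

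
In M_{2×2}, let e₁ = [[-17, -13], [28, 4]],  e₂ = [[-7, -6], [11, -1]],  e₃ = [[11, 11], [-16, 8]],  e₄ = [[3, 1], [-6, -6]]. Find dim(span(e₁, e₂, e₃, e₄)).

dim = 2

Pass to coordinate vectors with respect to the basis {E₁₁, E₁₂, E₂₁, E₂₂}.
Row-reduce the 4×4 matrix with these as rows.
Exactly 2 pivots survive; hence the rank is 2.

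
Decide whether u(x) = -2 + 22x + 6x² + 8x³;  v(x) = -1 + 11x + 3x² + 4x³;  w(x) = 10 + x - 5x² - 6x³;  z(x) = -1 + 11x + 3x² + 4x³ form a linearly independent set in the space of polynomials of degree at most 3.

linearly dependent

Take coordinates with respect to the standard basis {1, x, …, x³}.
One vector is a scalar multiple of another, so the set is dependent.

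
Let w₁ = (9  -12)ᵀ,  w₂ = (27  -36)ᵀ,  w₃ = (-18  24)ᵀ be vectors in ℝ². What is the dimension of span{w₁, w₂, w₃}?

Row-reduce the 3×2 matrix with these as rows.
The echelon form has 1 nonzero row, so the rank is 1.
(With 3 elements in a 2-dimensional space the rank is at most 2.)

dim = 1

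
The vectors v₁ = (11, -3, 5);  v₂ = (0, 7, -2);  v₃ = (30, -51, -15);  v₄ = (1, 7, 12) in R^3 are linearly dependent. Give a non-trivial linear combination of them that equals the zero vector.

Solve the homogeneous system with v₁, v₂, v₃, v₄ as columns by row-reducing the coefficient matrix.
A generator of the null space is (3, -3, -1, -3).

3v₁ - 3v₂ - v₃ - 3v₄ = 0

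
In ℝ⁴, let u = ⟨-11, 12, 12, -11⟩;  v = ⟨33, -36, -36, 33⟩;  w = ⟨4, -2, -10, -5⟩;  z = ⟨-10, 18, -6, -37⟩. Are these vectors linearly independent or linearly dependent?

linearly dependent

One vector is a scalar multiple of another, so the set is dependent.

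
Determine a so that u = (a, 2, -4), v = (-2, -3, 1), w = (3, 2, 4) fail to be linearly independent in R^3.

a = 1/7

The vectors are dependent exactly when the determinant of the matrix with rows u, v, w vanishes.
Expanding, det = 2 - 14*a.
Solving 2 - 14*a = 0 yields a = 1/7.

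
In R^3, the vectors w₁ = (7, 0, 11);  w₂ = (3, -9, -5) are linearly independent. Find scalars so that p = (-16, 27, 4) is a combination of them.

Write p = α₁w₁ + α₂w₂ and equate components.
Back-substitution yields (α₁, α₂) = (-1, -3).

p = -w₁ - 3w₂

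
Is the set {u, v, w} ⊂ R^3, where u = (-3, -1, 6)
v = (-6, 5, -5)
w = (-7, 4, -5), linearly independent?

The matrix [u|v|w] has determinant 76.
A nonzero determinant means the columns are linearly independent.

linearly independent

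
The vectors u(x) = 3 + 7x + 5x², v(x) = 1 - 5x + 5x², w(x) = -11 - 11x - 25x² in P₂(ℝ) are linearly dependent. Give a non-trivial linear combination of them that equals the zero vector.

3u + 2v + w = 0

Pass to coordinate vectors relative to the basis {1, x, x²}.
Set up α₁u + … + α₃w = 0 and solve the homogeneous system.
The free variable yields coefficients (3, 2, 1) (any nonzero multiple also works).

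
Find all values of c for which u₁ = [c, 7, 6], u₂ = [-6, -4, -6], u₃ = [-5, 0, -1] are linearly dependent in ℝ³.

c = -12

Place the vectors as rows of a 3×3 matrix; dependence ⇔ determinant zero.
The determinant works out to 4*c + 48.
Solving 4*c + 48 = 0 yields c = -12.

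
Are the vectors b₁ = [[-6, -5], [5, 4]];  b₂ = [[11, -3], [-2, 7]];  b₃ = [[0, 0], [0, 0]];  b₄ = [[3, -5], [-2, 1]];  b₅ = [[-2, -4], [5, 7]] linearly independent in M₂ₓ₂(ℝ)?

linearly dependent

Take coordinates with respect to the standard basis {E₁₁, E₁₂, E₂₁, E₂₂}.
There are 5 vectors in a 4-dimensional space, so they cannot be linearly independent.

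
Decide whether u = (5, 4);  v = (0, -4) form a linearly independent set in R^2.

Place the vectors as rows of a 2×2 matrix and reduce to echelon form.
The reduction yields 2 nonzero rows, so the rank is 2.
Since rank = 2 (the number of vectors), the set is linearly independent.

linearly independent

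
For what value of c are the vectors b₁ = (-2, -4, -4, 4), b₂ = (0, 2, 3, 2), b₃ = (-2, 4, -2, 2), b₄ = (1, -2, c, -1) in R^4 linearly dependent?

The vectors are dependent exactly when the determinant of the matrix with rows b₁, b₂, b₃, b₄ vanishes.
Cofactor expansion gives det = 40 - 40*c.
Solving 40 - 40*c = 0 yields c = 1.

c = 1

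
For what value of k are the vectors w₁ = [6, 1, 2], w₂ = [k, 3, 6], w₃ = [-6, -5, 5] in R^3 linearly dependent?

k = 18

The set is linearly dependent precisely when det[w₁; w₂; w₃] = 0.
Cofactor expansion gives det = 270 - 15*k.
Setting this to zero gives k = 18.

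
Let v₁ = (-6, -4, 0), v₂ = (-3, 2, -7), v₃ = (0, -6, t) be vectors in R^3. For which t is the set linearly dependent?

Dependence holds iff the 3×3 matrix [v₁ v₂ v₃] is singular.
The determinant works out to 252 - 24*t.
This vanishes exactly when t = 21/2.

t = 21/2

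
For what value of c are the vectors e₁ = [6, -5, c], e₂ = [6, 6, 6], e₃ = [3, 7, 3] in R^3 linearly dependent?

The vectors are dependent exactly when the determinant of the matrix with rows e₁, e₂, e₃ vanishes.
The determinant works out to 24*c - 144.
Setting this to zero gives c = 6.

c = 6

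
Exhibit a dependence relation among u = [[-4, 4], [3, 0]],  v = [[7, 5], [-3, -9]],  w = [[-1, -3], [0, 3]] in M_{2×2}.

u + v + 3w = 0

Pass to coordinate vectors relative to the basis {E₁₁, E₁₂, E₂₁, E₂₂}.
Solve the homogeneous system with u, v, w as columns by row-reducing the coefficient matrix.
One solution (up to scaling) is (1, 1, 3).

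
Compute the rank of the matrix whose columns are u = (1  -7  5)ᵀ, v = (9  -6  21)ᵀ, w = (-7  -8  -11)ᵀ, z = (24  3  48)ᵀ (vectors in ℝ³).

2

Row-reduce the 4×3 matrix with these as rows.
Reduction leaves 2 leading entries, giving rank 2.
(With 4 elements in a 3-dimensional space the rank is at most 3.)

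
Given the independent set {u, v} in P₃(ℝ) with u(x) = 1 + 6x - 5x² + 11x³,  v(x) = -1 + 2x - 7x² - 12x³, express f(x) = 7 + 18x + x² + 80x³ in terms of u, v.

f = 4u - 3v

Take coordinate vectors relative to {1, x, …, x³}.
Since u, v are independent, the coefficients expressing f are uniquely determined by a linear system.
Back-substitution yields (c₁, c₂) = (4, -3).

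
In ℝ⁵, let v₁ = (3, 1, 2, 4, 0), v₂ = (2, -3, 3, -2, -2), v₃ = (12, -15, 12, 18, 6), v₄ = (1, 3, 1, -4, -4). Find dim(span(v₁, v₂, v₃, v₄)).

Form the matrix with v₁, v₂, v₃, v₄ as columns and reduce.
Exactly 3 pivots survive; hence the rank is 3.

dim = 3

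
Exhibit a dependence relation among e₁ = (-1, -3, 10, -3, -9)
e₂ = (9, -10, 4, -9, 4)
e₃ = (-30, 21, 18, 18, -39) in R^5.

3e₁ - 3e₂ - e₃ = 0

Solve the homogeneous system with e₁, e₂, e₃ as columns by row-reducing the coefficient matrix.
One solution (up to scaling) is (3, -3, -1).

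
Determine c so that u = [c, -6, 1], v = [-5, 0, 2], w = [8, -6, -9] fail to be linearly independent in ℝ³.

Place the vectors as rows of a 3×3 matrix; dependence ⇔ determinant zero.
Cofactor expansion gives det = 12*c + 204.
Solving 12*c + 204 = 0 yields c = -17.

c = -17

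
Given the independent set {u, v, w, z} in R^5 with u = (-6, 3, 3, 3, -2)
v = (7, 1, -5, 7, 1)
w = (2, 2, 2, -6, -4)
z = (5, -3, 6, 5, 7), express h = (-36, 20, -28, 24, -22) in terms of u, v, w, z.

Write h = a₁u + … + a₄z and equate components.
Row-reducing the augmented matrix gives the unique coefficients (a₁, …, a₄) = (4, 2, -3, -4).

h = 4u + 2v - 3w - 4z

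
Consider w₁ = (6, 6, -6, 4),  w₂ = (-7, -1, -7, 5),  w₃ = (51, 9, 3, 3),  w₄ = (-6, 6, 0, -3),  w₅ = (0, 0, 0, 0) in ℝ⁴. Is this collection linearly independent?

There are 5 vectors in a 4-dimensional space, so they cannot be linearly independent.

linearly dependent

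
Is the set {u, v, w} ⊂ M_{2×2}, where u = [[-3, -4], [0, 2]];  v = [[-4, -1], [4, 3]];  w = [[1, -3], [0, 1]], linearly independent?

Write each element as a coordinate vector in ℝ⁴ using {E₁₁, E₁₂, E₂₁, E₂₂}.
Place the vectors as rows of a 3×4 matrix and reduce to echelon form.
The reduction yields 3 nonzero rows, so the rank is 3.
Since rank = 3 (the number of vectors), the set is linearly independent.

linearly independent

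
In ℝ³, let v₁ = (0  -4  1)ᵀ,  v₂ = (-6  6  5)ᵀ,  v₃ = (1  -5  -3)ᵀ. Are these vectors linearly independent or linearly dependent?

Form the 3×3 matrix with these as columns; its determinant is 76.
A nonzero determinant means the columns are linearly independent.

linearly independent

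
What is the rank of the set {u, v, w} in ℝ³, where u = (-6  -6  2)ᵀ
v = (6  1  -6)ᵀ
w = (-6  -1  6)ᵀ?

Put the 3×3 matrix [u|v|w] into echelon form.
The echelon form has 2 nonzero rows, so the rank is 2.

rank 2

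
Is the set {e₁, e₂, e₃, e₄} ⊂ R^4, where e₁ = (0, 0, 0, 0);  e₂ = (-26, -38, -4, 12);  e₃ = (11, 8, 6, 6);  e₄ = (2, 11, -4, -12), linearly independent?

One of the vectors is the zero vector, so the set is linearly dependent.

linearly dependent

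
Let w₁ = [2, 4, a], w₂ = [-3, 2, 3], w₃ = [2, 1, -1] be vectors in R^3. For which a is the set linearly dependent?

Dependence holds iff the 3×3 matrix [w₁ w₂ w₃] is singular.
Cofactor expansion gives det = 2 - 7*a.
This vanishes exactly when a = 2/7.

a = 2/7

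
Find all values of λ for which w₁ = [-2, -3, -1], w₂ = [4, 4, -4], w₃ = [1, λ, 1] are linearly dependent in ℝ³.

The vectors are dependent exactly when the determinant of the matrix with rows w₁, w₂, w₃ vanishes.
The determinant works out to 20 - 12*λ.
Solving 20 - 12*λ = 0 yields λ = 5/3.

λ = 5/3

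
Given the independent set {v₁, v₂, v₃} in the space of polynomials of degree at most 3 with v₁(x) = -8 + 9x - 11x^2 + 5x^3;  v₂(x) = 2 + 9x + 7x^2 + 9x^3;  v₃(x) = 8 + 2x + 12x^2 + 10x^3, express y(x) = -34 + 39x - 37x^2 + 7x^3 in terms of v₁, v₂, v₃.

y = 2v₁ + 3v₂ - 3v₃

Take coordinate vectors relative to {1, x, …, x^3}.
Set up the augmented matrix [v₁ | v₂ | v₃ | y] and row-reduce.
Back-substitution yields (α₁, α₂, α₃) = (2, 3, -3).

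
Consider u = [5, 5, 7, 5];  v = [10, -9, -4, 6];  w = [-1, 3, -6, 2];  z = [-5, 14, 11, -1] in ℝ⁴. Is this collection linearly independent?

linearly dependent

Row-reduce the matrix whose columns are u, v, w, z.
The reduction yields 3 nonzero rows, so the rank is 3.
Since rank 3 < 4, the set is linearly dependent.
Indeed u - v - z = 0.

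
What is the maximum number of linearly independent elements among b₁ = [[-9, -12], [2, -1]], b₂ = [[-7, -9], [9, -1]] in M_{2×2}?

Pass to coordinate vectors with respect to the basis {E₁₁, E₁₂, E₂₁, E₂₂}.
Form the matrix with b₁, b₂ as columns and reduce.
Reduction leaves 2 leading entries, giving rank 2.

2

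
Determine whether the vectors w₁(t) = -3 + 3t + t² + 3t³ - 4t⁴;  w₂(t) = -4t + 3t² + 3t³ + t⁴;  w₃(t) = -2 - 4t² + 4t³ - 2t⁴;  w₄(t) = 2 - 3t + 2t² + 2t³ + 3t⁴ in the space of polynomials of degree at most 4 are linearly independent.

linearly independent

Write each element as a coordinate vector in ℝ⁵ using {1, t, …, t⁴}.
Place the vectors as rows of a 4×5 matrix and reduce to echelon form.
The reduction yields 4 nonzero rows, so the rank is 4.
Since rank = 4 (the number of vectors), the set is linearly independent.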